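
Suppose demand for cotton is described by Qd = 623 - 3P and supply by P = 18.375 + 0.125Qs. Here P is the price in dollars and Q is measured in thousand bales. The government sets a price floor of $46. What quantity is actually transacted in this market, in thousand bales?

Rearranging supply gives Qs = 8P - 147. Equilibrium: 623 - 3P = 8P - 147, so 770 = 11P and P* = 70, Q* = 413.
Since 46 is below P* = 70, the floor does not bind and the free-market outcome prevails.

413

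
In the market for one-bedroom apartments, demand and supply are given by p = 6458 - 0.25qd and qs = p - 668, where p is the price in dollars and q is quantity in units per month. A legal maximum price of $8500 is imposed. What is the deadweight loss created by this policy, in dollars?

Rearranging demand gives qd = 25832 - 4p. In a free market, 25832 - 4p = p - 668 gives the equilibrium p* = 5300, q* = 4632.
Since 8500 is above p* = 5300, the ceiling does not bind and the free-market outcome prevails.
Since the control does not bind, no trades are prevented and deadweight loss is zero.

0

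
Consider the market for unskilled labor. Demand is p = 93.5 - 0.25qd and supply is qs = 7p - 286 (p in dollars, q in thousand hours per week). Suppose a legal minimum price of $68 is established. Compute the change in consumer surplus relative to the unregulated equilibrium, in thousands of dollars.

-944

Rearranging demand gives qd = 374 - 4p. In a free market, 374 - 4p = 7p - 286 gives the equilibrium p* = 60, q* = 134.
Because the floor (68) lies above the market-clearing price, it is binding.
At p = 68: qd = 374 - 4·68 = 102 and qs = 7·68 - 286 = 190.
Consumer surplus without the control is ½ · (93.5 - 60) · 134 = 2244.5.
With the floor, consumers buy 102 units at 68, so CS = ½ · (93.5 - 68) · 102 = 1300.5.
Change in consumer surplus = 1300.5 - 2244.5 = -944.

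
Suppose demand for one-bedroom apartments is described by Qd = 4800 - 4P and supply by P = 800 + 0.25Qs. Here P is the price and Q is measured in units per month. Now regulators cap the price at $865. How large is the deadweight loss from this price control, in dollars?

72900

Rearranging supply gives Qs = 4P - 3200. Without the control the market clears where 4800 - 4P = 4P - 3200, i.e. P* = 1000 and Q* = 800.
Since 865 < 1000, the ceiling is binding.
At P = 865: Qd = 4800 - 4·865 = 1340 and Qs = 4·865 - 3200 = 260.
Quantity traded falls to 260. At Q = 260 the demand price is (4800 - 260)/4 = 1135 and the supply price is (3200 + 260)/4 = 865.
Deadweight loss = ½ · (1135 - 865) · (800 - 260) = ½ · 270 · 540 = 72900.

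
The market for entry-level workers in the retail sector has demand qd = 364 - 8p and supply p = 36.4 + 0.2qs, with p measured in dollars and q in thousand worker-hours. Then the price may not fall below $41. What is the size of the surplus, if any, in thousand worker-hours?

0

Rearranging supply gives qs = 5p - 182. Without the control the market clears where 364 - 8p = 5p - 182, i.e. p* = 42 and q* = 28.
Since 41 is below p* = 42, the floor does not bind and the free-market outcome prevails.
Since the control does not bind, there is no surplus.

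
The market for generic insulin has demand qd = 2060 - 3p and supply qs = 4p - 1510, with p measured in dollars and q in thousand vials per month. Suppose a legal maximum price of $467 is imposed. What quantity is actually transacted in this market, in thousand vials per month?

358

Equilibrium: 2060 - 3p = 4p - 1510, so 3570 = 7p and p* = 510, q* = 530.
Since 467 < 510, the ceiling is binding.
At p = 467: qd = 2060 - 3·467 = 659 and qs = 4·467 - 1510 = 358.
The quantity actually transacted is the short side, supply: 358.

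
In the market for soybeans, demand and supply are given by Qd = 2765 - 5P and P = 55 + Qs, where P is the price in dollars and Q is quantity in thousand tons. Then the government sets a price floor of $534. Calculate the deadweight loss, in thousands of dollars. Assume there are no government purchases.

61440

Rearranging supply gives Qs = P - 55. Without the control the market clears where 2765 - 5P = P - 55, i.e. P* = 470 and Q* = 415.
Since 534 > 470, the floor is binding.
At P = 534: Qd = 2765 - 5·534 = 95 and Qs = 534 - 55 = 479.
Quantity traded falls to 95. At Q = 95 the demand price is (2765 - 95)/5 = 534 and the supply price is 55 + 95 = 150.
Deadweight loss = ½ · (534 - 150) · (415 - 95) = ½ · 384 · 320 = 61440.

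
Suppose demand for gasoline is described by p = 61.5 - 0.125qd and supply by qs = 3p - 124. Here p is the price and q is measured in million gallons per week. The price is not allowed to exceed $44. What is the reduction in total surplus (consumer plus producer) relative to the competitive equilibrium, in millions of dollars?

Rearranging demand gives qd = 492 - 8p. In a free market, 492 - 8p = 3p - 124 gives the equilibrium p* = 56, q* = 44.
The ceiling of 44 is below the equilibrium price 56, so it binds.
At p = 44: qd = 492 - 8·44 = 140 and qs = 3·44 - 124 = 8.
Quantity traded falls to 8. At q = 8 the demand price is (492 - 8)/8 = 60.5 and the supply price is (124 + 8)/3 = 44.
Deadweight loss = ½ · (60.5 - 44) · (44 - 8) = ½ · 16.5 · 36 = 297.

297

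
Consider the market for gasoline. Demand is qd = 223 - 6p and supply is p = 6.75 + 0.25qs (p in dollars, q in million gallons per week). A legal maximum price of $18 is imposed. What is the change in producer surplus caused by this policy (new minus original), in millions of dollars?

-413

Rearranging supply gives qs = 4p - 27. Setting quantity demanded equal to quantity supplied, 223 - 6p = 4p - 27, gives p* = 25 and q* = 73.
Because the ceiling (18) lies below the market-clearing price, it is binding.
At p = 18: qd = 223 - 6·18 = 115 and qs = 4·18 - 27 = 45.
Producer surplus without the control is ½ · (25 - 6.75) · 73 = 666.125.
With the ceiling, producers sell 45 units at 18, so PS = ½ · (18 - 6.75) · 45 = 253.125.
Change in producer surplus = 253.125 - 666.125 = -413.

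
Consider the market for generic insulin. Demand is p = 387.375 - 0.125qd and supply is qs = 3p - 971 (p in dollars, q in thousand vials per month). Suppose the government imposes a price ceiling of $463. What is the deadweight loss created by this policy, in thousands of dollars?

0

Rearranging demand gives qd = 3099 - 8p. In a free market, 3099 - 8p = 3p - 971 gives the equilibrium p* = 370, q* = 139.
Since 463 is above p* = 370, the ceiling does not bind and the free-market outcome prevails.
Since the control does not bind, no trades are prevented and deadweight loss is zero.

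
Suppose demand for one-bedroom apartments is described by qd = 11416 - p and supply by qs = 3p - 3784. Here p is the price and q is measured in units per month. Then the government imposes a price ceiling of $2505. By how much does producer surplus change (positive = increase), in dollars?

-7347182.5

Without the control the market clears where 11416 - p = 3p - 3784, i.e. p* = 3800 and q* = 7616.
Because the ceiling (2505) lies below the market-clearing price, it is binding.
At p = 2505: qd = 11416 - 2505 = 8911 and qs = 3·2505 - 3784 = 3731.
Producer surplus without the control is ½ · (3800 - 3784/3) · 7616 = 29001728/3.
With the ceiling, producers sell 3731 units at 2505, so PS = ½ · (2505 - 3784/3) · 3731 = 13920361/6.
Change in producer surplus = 13920361/6 - 29001728/3 = -7347182.5.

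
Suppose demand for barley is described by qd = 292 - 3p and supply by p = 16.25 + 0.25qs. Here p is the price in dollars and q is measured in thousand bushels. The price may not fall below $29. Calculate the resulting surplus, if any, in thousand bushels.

Rearranging supply gives qs = 4p - 65. Equilibrium: 292 - 3p = 4p - 65, so 357 = 7p and p* = 51, q* = 139.
The floor of 29 is below the equilibrium price 51, so it is not binding; the market clears at p* = 51, q* = 139.
Since the control does not bind, there is no surplus.

0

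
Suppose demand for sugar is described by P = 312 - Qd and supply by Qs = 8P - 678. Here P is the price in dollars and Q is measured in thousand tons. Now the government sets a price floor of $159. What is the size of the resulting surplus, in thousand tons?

Rearranging demand gives Qd = 312 - P. Equilibrium: 312 - P = 8P - 678, so 990 = 9P and P* = 110, Q* = 202.
Because the floor (159) lies above the market-clearing price, it is binding.
At P = 159: Qd = 312 - 159 = 153 and Qs = 8·159 - 678 = 594.
Surplus = Qs - Qd = 594 - 153 = 441.

441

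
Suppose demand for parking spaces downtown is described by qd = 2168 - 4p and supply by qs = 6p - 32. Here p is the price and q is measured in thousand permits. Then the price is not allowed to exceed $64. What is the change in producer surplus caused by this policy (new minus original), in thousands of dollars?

Setting quantity demanded equal to quantity supplied, 2168 - 4p = 6p - 32, gives p* = 220 and q* = 1288.
Because the ceiling (64) lies below the market-clearing price, it is binding.
At p = 64: qd = 2168 - 4·64 = 1912 and qs = 6·64 - 32 = 352.
Producer surplus without the control is ½ · (220 - 16/3) · 1288 = 414736/3.
With the ceiling, producers sell 352 units at 64, so PS = ½ · (64 - 16/3) · 352 = 30976/3.
Change in producer surplus = 30976/3 - 414736/3 = -127920.

-127920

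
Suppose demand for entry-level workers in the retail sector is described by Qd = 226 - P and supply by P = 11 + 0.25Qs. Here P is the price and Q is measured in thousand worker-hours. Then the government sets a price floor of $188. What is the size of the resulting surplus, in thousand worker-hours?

Rearranging supply gives Qs = 4P - 44. Setting quantity demanded equal to quantity supplied, 226 - P = 4P - 44, gives P* = 54 and Q* = 172.
Since 188 > 54, the floor is binding.
At P = 188: Qd = 226 - 188 = 38 and Qs = 4·188 - 44 = 708.
Surplus = Qs - Qd = 708 - 38 = 670.

670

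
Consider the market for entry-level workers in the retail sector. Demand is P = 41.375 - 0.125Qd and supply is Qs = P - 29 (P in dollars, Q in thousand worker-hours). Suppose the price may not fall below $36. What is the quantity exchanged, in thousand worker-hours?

Rearranging demand gives Qd = 331 - 8P. Equilibrium: 331 - 8P = P - 29, so 360 = 9P and P* = 40, Q* = 11.
The floor of 36 is below the equilibrium price 40, so it is not binding; the market clears at P* = 40, Q* = 11.

11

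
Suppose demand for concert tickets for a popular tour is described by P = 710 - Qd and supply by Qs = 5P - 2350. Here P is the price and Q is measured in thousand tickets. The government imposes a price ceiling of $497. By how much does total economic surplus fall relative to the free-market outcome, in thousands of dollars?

2535

Rearranging demand gives Qd = 710 - P. Equilibrium: 710 - P = 5P - 2350, so 3060 = 6P and P* = 510, Q* = 200.
Since 497 < 510, the ceiling is binding.
At P = 497: Qd = 710 - 497 = 213 and Qs = 5·497 - 2350 = 135.
Quantity traded falls to 135. At Q = 135 the demand price is 710 - 135 = 575 and the supply price is (2350 + 135)/5 = 497.
Deadweight loss = ½ · (575 - 497) · (200 - 135) = ½ · 78 · 65 = 2535.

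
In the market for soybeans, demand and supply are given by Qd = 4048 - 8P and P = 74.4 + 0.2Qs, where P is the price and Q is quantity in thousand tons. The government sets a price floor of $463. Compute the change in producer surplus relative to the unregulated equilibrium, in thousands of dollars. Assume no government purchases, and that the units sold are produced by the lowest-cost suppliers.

Rearranging supply gives Qs = 5P - 372. Without the control the market clears where 4048 - 8P = 5P - 372, i.e. P* = 340 and Q* = 1328.
Since 463 > 340, the floor is binding.
At P = 463: Qd = 4048 - 8·463 = 344 and Qs = 5·463 - 372 = 1943.
Producer surplus without the control is ½ · (340 - 74.4) · 1328 = 176358.4.
With the floor, 344 units are sold at 463. The supply price at Q = 344 is 143.2, so PS = ½ · [(463 - 74.4) + (463 - 143.2)] · 344 = 121844.8.
Change in producer surplus = 121844.8 - 176358.4 = -54513.6.

-54513.6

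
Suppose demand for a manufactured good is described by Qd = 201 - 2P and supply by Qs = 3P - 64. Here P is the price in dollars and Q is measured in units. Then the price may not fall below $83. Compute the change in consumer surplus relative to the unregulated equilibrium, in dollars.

Equilibrium: 201 - 2P = 3P - 64, so 265 = 5P and P* = 53, Q* = 95.
Since 83 > 53, the floor is binding.
At P = 83: Qd = 201 - 2·83 = 35 and Qs = 3·83 - 64 = 185.
Consumer surplus without the control is ½ · (100.5 - 53) · 95 = 2256.25.
With the floor, consumers buy 35 units at 83, so CS = ½ · (100.5 - 83) · 35 = 306.25.
Change in consumer surplus = 306.25 - 2256.25 = -1950.

-1950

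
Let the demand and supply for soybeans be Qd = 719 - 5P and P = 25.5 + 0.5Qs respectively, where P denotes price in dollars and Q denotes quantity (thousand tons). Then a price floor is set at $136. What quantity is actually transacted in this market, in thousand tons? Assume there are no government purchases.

39

Rearranging supply gives Qs = 2P - 51. Setting quantity demanded equal to quantity supplied, 719 - 5P = 2P - 51, gives P* = 110 and Q* = 169.
Because the floor (136) lies above the market-clearing price, it is binding.
At P = 136: Qd = 719 - 5·136 = 39 and Qs = 2·136 - 51 = 221.
The quantity actually transacted is the short side, demand: 39.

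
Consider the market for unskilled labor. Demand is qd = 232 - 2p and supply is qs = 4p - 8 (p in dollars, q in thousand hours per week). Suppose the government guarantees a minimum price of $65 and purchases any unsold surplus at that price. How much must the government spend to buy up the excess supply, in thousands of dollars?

Setting quantity demanded equal to quantity supplied, 232 - 2p = 4p - 8, gives p* = 40 and q* = 152.
The floor of 65 is above the equilibrium price 40, so it binds.
At p = 65: qd = 232 - 2·65 = 102 and qs = 4·65 - 8 = 252.
Surplus = qs - qd = 150.
Government expenditure = surplus × support price = 150 × 65 = 9750.

9750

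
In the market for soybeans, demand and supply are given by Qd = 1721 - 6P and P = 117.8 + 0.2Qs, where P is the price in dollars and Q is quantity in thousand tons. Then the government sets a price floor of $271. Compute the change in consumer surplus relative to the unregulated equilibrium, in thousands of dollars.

-16958

Rearranging supply gives Qs = 5P - 589. Equilibrium: 1721 - 6P = 5P - 589, so 2310 = 11P and P* = 210, Q* = 461.
Because the floor (271) lies above the market-clearing price, it is binding.
At P = 271: Qd = 1721 - 6·271 = 95 and Qs = 5·271 - 589 = 766.
Consumer surplus without the control is ½ · (1721/6 - 210) · 461 = 212521/12.
With the floor, consumers buy 95 units at 271, so CS = ½ · (1721/6 - 271) · 95 = 9025/12.
Change in consumer surplus = 9025/12 - 212521/12 = -16958.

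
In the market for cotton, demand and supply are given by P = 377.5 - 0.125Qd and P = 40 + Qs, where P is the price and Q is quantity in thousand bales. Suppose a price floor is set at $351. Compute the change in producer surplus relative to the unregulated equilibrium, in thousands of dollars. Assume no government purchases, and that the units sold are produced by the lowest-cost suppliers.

Rearranging demand gives Qd = 3020 - 8P; rearranging supply gives Qs = P - 40. Setting quantity demanded equal to quantity supplied, 3020 - 8P = P - 40, gives P* = 340 and Q* = 300.
Because the floor (351) lies above the market-clearing price, it is binding.
At P = 351: Qd = 3020 - 8·351 = 212 and Qs = 351 - 40 = 311.
Producer surplus without the control is ½ · (340 - 40) · 300 = 45000.
With the floor, 212 units are sold at 351. The supply price at Q = 212 is 252, so PS = ½ · [(351 - 40) + (351 - 252)] · 212 = 43460.
Change in producer surplus = 43460 - 45000 = -1540.

-1540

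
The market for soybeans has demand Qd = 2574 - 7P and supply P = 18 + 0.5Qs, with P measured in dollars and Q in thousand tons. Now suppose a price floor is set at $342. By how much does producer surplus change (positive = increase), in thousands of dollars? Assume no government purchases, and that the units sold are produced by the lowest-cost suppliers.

Rearranging supply gives Qs = 2P - 36. Without the control the market clears where 2574 - 7P = 2P - 36, i.e. P* = 290 and Q* = 544.
Since 342 > 290, the floor is binding.
At P = 342: Qd = 2574 - 7·342 = 180 and Qs = 2·342 - 36 = 648.
Producer surplus without the control is ½ · (290 - 18) · 544 = 73984.
With the floor, 180 units are sold at 342. The supply price at Q = 180 is 108, so PS = ½ · [(342 - 18) + (342 - 108)] · 180 = 50220.
Change in producer surplus = 50220 - 73984 = -23764.

-23764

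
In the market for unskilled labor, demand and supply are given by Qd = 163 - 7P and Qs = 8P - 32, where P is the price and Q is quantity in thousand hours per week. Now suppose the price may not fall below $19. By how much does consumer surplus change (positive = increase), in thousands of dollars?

-306

In a free market, 163 - 7P = 8P - 32 gives the equilibrium P* = 13, Q* = 72.
The floor of 19 is above the equilibrium price 13, so it binds.
At P = 19: Qd = 163 - 7·19 = 30 and Qs = 8·19 - 32 = 120.
Consumer surplus without the control is ½ · (163/7 - 13) · 72 = 2592/7.
With the floor, consumers buy 30 units at 19, so CS = ½ · (163/7 - 19) · 30 = 450/7.
Change in consumer surplus = 450/7 - 2592/7 = -306.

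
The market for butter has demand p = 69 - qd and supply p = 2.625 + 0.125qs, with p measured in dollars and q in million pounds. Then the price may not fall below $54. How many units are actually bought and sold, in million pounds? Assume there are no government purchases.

15

Rearranging demand gives qd = 69 - p; rearranging supply gives qs = 8p - 21. Equilibrium: 69 - p = 8p - 21, so 90 = 9p and p* = 10, q* = 59.
Since 54 > 10, the floor is binding.
At p = 54: qd = 69 - 54 = 15 and qs = 8·54 - 21 = 411.
The quantity actually transacted is the short side, demand: 15.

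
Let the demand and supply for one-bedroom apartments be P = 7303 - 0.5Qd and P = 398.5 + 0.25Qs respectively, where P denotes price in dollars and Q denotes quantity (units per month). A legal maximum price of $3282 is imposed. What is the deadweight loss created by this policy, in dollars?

0

Rearranging demand gives Qd = 14606 - 2P; rearranging supply gives Qs = 4P - 1594. Equilibrium: 14606 - 2P = 4P - 1594, so 16200 = 6P and P* = 2700, Q* = 9206.
Since 3282 is above P* = 2700, the ceiling does not bind and the free-market outcome prevails.
Since the control does not bind, no trades are prevented and deadweight loss is zero.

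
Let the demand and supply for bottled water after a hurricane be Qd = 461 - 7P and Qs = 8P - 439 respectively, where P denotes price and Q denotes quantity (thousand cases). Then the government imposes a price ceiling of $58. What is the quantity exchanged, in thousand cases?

25

Without the control the market clears where 461 - 7P = 8P - 439, i.e. P* = 60 and Q* = 41.
Since 58 < 60, the ceiling is binding.
At P = 58: Qd = 461 - 7·58 = 55 and Qs = 8·58 - 439 = 25.
The quantity actually transacted is the short side, supply: 25.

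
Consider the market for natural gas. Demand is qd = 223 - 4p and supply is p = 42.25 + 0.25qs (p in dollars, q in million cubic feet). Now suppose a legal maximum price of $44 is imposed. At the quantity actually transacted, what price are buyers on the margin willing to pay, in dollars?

54

Rearranging supply gives qs = 4p - 169. Without the control the market clears where 223 - 4p = 4p - 169, i.e. p* = 49 and q* = 27.
Because the ceiling (44) lies below the market-clearing price, it is binding.
At p = 44: qd = 223 - 4·44 = 47 and qs = 4·44 - 169 = 7.
Only 7 units reach the market. On the demand curve, the marginal buyer's willingness to pay at q = 7 is (223 - 7)/4 = 54.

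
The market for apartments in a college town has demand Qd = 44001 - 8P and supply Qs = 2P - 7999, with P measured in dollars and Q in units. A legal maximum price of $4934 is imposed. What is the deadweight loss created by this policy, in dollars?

Setting quantity demanded equal to quantity supplied, 44001 - 8P = 2P - 7999, gives P* = 5200 and Q* = 2401.
The ceiling of 4934 is below the equilibrium price 5200, so it binds.
At P = 4934: Qd = 44001 - 8·4934 = 4529 and Qs = 2·4934 - 7999 = 1869.
Quantity traded falls to 1869. At Q = 1869 the demand price is (44001 - 1869)/8 = 5266.5 and the supply price is (7999 + 1869)/2 = 4934.
Deadweight loss = ½ · (5266.5 - 4934) · (2401 - 1869) = ½ · 332.5 · 532 = 88445.

88445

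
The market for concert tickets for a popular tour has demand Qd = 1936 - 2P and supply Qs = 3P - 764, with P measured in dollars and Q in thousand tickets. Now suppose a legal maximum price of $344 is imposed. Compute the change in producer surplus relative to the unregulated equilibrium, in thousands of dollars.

-110152

In a free market, 1936 - 2P = 3P - 764 gives the equilibrium P* = 540, Q* = 856.
Because the ceiling (344) lies below the market-clearing price, it is binding.
At P = 344: Qd = 1936 - 2·344 = 1248 and Qs = 3·344 - 764 = 268.
Producer surplus without the control is ½ · (540 - 764/3) · 856 = 366368/3.
With the ceiling, producers sell 268 units at 344, so PS = ½ · (344 - 764/3) · 268 = 35912/3.
Change in producer surplus = 35912/3 - 366368/3 = -110152.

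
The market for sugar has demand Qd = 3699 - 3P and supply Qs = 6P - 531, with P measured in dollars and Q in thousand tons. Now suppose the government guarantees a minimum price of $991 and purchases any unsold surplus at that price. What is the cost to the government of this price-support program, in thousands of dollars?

4646799

In a free market, 3699 - 3P = 6P - 531 gives the equilibrium P* = 470, Q* = 2289.
The floor of 991 is above the equilibrium price 470, so it binds.
At P = 991: Qd = 3699 - 3·991 = 726 and Qs = 6·991 - 531 = 5415.
Surplus = Qs - Qd = 4689.
Government expenditure = surplus × support price = 4689 × 991 = 4646799.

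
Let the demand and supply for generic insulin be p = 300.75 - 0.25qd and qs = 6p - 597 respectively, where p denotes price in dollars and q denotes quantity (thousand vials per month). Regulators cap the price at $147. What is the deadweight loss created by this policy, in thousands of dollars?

8167.5

Rearranging demand gives qd = 1203 - 4p. Without the control the market clears where 1203 - 4p = 6p - 597, i.e. p* = 180 and q* = 483.
Since 147 < 180, the ceiling is binding.
At p = 147: qd = 1203 - 4·147 = 615 and qs = 6·147 - 597 = 285.
Quantity traded falls to 285. At q = 285 the demand price is (1203 - 285)/4 = 229.5 and the supply price is (597 + 285)/6 = 147.
Deadweight loss = ½ · (229.5 - 147) · (483 - 285) = ½ · 82.5 · 198 = 8167.5.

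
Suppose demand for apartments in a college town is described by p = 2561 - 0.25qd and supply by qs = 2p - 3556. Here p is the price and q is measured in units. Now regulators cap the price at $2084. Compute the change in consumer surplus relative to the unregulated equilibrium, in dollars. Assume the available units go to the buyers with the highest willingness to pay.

Rearranging demand gives qd = 10244 - 4p. Setting quantity demanded equal to quantity supplied, 10244 - 4p = 2p - 3556, gives p* = 2300 and q* = 1044.
Since 2084 < 2300, the ceiling is binding.
At p = 2084: qd = 10244 - 4·2084 = 1908 and qs = 2·2084 - 3556 = 612.
Consumer surplus without the control is ½ · (2561 - 2300) · 1044 = 136242.
With the ceiling, 612 units are sold at 2084 (assume they go to the highest-value buyers). The demand price at q = 612 is 2408, so CS = ½ · [(2561 - 2084) + (2408 - 2084)] · 612 = 245106.
Change in consumer surplus = 245106 - 136242 = 108864.

108864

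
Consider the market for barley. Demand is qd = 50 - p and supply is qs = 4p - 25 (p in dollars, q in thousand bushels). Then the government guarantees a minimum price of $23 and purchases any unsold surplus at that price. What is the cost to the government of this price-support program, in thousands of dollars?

Setting quantity demanded equal to quantity supplied, 50 - p = 4p - 25, gives p* = 15 and q* = 35.
The floor of 23 is above the equilibrium price 15, so it binds.
At p = 23: qd = 50 - 23 = 27 and qs = 4·23 - 25 = 67.
Surplus = qs - qd = 40.
Government expenditure = surplus × support price = 40 × 23 = 920.

920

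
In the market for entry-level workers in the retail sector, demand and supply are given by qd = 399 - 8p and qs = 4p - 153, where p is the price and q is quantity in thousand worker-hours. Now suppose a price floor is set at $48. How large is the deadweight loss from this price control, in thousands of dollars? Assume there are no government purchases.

Without the control the market clears where 399 - 8p = 4p - 153, i.e. p* = 46 and q* = 31.
Since 48 > 46, the floor is binding.
At p = 48: qd = 399 - 8·48 = 15 and qs = 4·48 - 153 = 39.
Quantity traded falls to 15. At q = 15 the demand price is (399 - 15)/8 = 48 and the supply price is (153 + 15)/4 = 42.
Deadweight loss = ½ · (48 - 42) · (31 - 15) = ½ · 6 · 16 = 48.

48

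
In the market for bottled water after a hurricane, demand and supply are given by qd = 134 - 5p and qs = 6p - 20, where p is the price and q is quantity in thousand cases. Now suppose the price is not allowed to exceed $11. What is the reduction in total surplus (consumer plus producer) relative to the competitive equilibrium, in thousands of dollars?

59.4

Without the control the market clears where 134 - 5p = 6p - 20, i.e. p* = 14 and q* = 64.
Because the ceiling (11) lies below the market-clearing price, it is binding.
At p = 11: qd = 134 - 5·11 = 79 and qs = 6·11 - 20 = 46.
Quantity traded falls to 46. At q = 46 the demand price is (134 - 46)/5 = 17.6 and the supply price is (20 + 46)/6 = 11.
Deadweight loss = ½ · (17.6 - 11) · (64 - 46) = ½ · 6.6 · 18 = 59.4.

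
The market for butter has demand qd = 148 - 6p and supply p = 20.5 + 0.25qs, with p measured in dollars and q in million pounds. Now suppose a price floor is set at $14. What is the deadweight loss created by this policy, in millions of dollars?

Rearranging supply gives qs = 4p - 82. Without the control the market clears where 148 - 6p = 4p - 82, i.e. p* = 23 and q* = 10.
Since 14 is below p* = 23, the floor does not bind and the free-market outcome prevails.
Since the control does not bind, no trades are prevented and deadweight loss is zero.

0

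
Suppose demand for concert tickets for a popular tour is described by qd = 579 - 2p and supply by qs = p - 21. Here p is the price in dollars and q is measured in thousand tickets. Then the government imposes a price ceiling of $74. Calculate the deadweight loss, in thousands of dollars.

In a free market, 579 - 2p = p - 21 gives the equilibrium p* = 200, q* = 179.
Because the ceiling (74) lies below the market-clearing price, it is binding.
At p = 74: qd = 579 - 2·74 = 431 and qs = 74 - 21 = 53.
Quantity traded falls to 53. At q = 53 the demand price is (579 - 53)/2 = 263 and the supply price is 21 + 53 = 74.
Deadweight loss = ½ · (263 - 74) · (179 - 53) = ½ · 189 · 126 = 11907.

11907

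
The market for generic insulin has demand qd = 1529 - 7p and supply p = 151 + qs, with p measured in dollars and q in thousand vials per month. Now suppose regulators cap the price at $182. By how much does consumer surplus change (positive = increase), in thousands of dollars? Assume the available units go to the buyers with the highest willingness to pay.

Rearranging supply gives qs = p - 151. Without the control the market clears where 1529 - 7p = p - 151, i.e. p* = 210 and q* = 59.
Because the ceiling (182) lies below the market-clearing price, it is binding.
At p = 182: qd = 1529 - 7·182 = 255 and qs = 182 - 151 = 31.
Consumer surplus without the control is ½ · (1529/7 - 210) · 59 = 3481/14.
With the ceiling, 31 units are sold at 182 (assume they go to the highest-value buyers). The demand price at q = 31 is 214, so CS = ½ · [(1529/7 - 182) + (214 - 182)] · 31 = 14849/14.
Change in consumer surplus = 14849/14 - 3481/14 = 812.

812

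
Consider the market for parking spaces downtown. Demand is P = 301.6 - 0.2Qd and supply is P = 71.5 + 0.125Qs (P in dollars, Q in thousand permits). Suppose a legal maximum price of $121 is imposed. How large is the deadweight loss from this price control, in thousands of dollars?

15818.4

Rearranging demand gives Qd = 1508 - 5P; rearranging supply gives Qs = 8P - 572. Equilibrium: 1508 - 5P = 8P - 572, so 2080 = 13P and P* = 160, Q* = 708.
The ceiling of 121 is below the equilibrium price 160, so it binds.
At P = 121: Qd = 1508 - 5·121 = 903 and Qs = 8·121 - 572 = 396.
Quantity traded falls to 396. At Q = 396 the demand price is (1508 - 396)/5 = 222.4 and the supply price is (572 + 396)/8 = 121.
Deadweight loss = ½ · (222.4 - 121) · (708 - 396) = ½ · 101.4 · 312 = 15818.4.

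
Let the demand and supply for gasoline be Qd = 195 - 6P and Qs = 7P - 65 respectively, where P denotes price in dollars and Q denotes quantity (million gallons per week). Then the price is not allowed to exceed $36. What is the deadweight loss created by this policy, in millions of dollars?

Setting quantity demanded equal to quantity supplied, 195 - 6P = 7P - 65, gives P* = 20 and Q* = 75.
Since 36 is above P* = 20, the ceiling does not bind and the free-market outcome prevails.
Since the control does not bind, no trades are prevented and deadweight loss is zero.

0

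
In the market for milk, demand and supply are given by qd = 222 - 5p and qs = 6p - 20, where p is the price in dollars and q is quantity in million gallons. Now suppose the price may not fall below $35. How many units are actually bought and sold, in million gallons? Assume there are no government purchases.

47

In a free market, 222 - 5p = 6p - 20 gives the equilibrium p* = 22, q* = 112.
Since 35 > 22, the floor is binding.
At p = 35: qd = 222 - 5·35 = 47 and qs = 6·35 - 20 = 190.
The quantity actually transacted is the short side, demand: 47.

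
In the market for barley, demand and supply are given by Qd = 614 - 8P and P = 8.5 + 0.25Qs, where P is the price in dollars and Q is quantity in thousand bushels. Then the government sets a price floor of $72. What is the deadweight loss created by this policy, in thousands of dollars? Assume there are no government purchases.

Rearranging supply gives Qs = 4P - 34. Setting quantity demanded equal to quantity supplied, 614 - 8P = 4P - 34, gives P* = 54 and Q* = 182.
Since 72 > 54, the floor is binding.
At P = 72: Qd = 614 - 8·72 = 38 and Qs = 4·72 - 34 = 254.
Quantity traded falls to 38. At Q = 38 the demand price is (614 - 38)/8 = 72 and the supply price is (34 + 38)/4 = 18.
Deadweight loss = ½ · (72 - 18) · (182 - 38) = ½ · 54 · 144 = 3888.

3888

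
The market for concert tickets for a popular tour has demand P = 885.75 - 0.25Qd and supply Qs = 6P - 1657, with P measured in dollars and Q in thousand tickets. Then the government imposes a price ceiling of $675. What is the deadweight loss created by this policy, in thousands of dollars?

0

Rearranging demand gives Qd = 3543 - 4P. Setting quantity demanded equal to quantity supplied, 3543 - 4P = 6P - 1657, gives P* = 520 and Q* = 1463.
Since 675 is above P* = 520, the ceiling does not bind and the free-market outcome prevails.
Since the control does not bind, no trades are prevented and deadweight loss is zero.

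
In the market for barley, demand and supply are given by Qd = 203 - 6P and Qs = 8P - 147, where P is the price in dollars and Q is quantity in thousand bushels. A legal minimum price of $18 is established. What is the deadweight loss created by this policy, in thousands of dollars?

Equilibrium: 203 - 6P = 8P - 147, so 350 = 14P and P* = 25, Q* = 53.
The floor of 18 is below the equilibrium price 25, so it is not binding; the market clears at P* = 25, Q* = 53.
Since the control does not bind, no trades are prevented and deadweight loss is zero.

0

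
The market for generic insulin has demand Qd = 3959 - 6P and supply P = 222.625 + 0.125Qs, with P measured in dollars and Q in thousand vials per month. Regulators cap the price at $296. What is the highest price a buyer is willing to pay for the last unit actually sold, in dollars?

562

Rearranging supply gives Qs = 8P - 1781. Without the control the market clears where 3959 - 6P = 8P - 1781, i.e. P* = 410 and Q* = 1499.
Because the ceiling (296) lies below the market-clearing price, it is binding.
At P = 296: Qd = 3959 - 6·296 = 2183 and Qs = 8·296 - 1781 = 587.
Only 587 units reach the market. On the demand curve, the marginal buyer's willingness to pay at Q = 587 is (3959 - 587)/6 = 562.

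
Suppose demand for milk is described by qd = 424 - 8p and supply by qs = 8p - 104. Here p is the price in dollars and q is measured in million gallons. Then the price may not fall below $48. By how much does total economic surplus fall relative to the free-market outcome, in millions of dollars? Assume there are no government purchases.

Setting quantity demanded equal to quantity supplied, 424 - 8p = 8p - 104, gives p* = 33 and q* = 160.
The floor of 48 is above the equilibrium price 33, so it binds.
At p = 48: qd = 424 - 8·48 = 40 and qs = 8·48 - 104 = 280.
Quantity traded falls to 40. At q = 40 the demand price is (424 - 40)/8 = 48 and the supply price is (104 + 40)/8 = 18.
Deadweight loss = ½ · (48 - 18) · (160 - 40) = ½ · 30 · 120 = 1800.

1800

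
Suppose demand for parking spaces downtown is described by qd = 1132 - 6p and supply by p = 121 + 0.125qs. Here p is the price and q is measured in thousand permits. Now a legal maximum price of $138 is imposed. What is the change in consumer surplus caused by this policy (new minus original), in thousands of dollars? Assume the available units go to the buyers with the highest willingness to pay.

864

Rearranging supply gives qs = 8p - 968. Equilibrium: 1132 - 6p = 8p - 968, so 2100 = 14p and p* = 150, q* = 232.
Since 138 < 150, the ceiling is binding.
At p = 138: qd = 1132 - 6·138 = 304 and qs = 8·138 - 968 = 136.
Consumer surplus without the control is ½ · (566/3 - 150) · 232 = 13456/3.
With the ceiling, 136 units are sold at 138 (assume they go to the highest-value buyers). The demand price at q = 136 is 166, so CS = ½ · [(566/3 - 138) + (166 - 138)] · 136 = 16048/3.
Change in consumer surplus = 16048/3 - 13456/3 = 864.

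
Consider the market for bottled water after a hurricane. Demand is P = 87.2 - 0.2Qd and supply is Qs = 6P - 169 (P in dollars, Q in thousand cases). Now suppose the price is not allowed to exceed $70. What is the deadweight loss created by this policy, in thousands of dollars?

0

Rearranging demand gives Qd = 436 - 5P. Equilibrium: 436 - 5P = 6P - 169, so 605 = 11P and P* = 55, Q* = 161.
Since 70 is above P* = 55, the ceiling does not bind and the free-market outcome prevails.
Since the control does not bind, no trades are prevented and deadweight loss is zero.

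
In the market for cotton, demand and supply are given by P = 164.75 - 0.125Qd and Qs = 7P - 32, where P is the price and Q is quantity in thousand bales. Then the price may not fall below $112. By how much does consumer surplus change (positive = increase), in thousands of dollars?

-11220

Rearranging demand gives Qd = 1318 - 8P. In a free market, 1318 - 8P = 7P - 32 gives the equilibrium P* = 90, Q* = 598.
Since 112 > 90, the floor is binding.
At P = 112: Qd = 1318 - 8·112 = 422 and Qs = 7·112 - 32 = 752.
Consumer surplus without the control is ½ · (164.75 - 90) · 598 = 22350.25.
With the floor, consumers buy 422 units at 112, so CS = ½ · (164.75 - 112) · 422 = 11130.25.
Change in consumer surplus = 11130.25 - 22350.25 = -11220.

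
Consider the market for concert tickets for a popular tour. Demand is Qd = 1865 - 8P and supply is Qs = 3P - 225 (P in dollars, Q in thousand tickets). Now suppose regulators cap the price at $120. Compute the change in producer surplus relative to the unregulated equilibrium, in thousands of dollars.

Without the control the market clears where 1865 - 8P = 3P - 225, i.e. P* = 190 and Q* = 345.
The ceiling of 120 is below the equilibrium price 190, so it binds.
At P = 120: Qd = 1865 - 8·120 = 905 and Qs = 3·120 - 225 = 135.
Producer surplus without the control is ½ · (190 - 75) · 345 = 19837.5.
With the ceiling, producers sell 135 units at 120, so PS = ½ · (120 - 75) · 135 = 3037.5.
Change in producer surplus = 3037.5 - 19837.5 = -16800.

-16800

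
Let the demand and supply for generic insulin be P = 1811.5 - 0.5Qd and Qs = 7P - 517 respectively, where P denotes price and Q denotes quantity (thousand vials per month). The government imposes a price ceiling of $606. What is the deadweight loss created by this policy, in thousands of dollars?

0

Rearranging demand gives Qd = 3623 - 2P. Equilibrium: 3623 - 2P = 7P - 517, so 4140 = 9P and P* = 460, Q* = 2703.
Since 606 is above P* = 460, the ceiling does not bind and the free-market outcome prevails.
Since the control does not bind, no trades are prevented and deadweight loss is zero.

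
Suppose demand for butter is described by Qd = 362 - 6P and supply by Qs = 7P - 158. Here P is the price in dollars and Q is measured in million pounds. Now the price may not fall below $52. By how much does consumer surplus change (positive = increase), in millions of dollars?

Equilibrium: 362 - 6P = 7P - 158, so 520 = 13P and P* = 40, Q* = 122.
Because the floor (52) lies above the market-clearing price, it is binding.
At P = 52: Qd = 362 - 6·52 = 50 and Qs = 7·52 - 158 = 206.
Consumer surplus without the control is ½ · (181/3 - 40) · 122 = 3721/3.
With the floor, consumers buy 50 units at 52, so CS = ½ · (181/3 - 52) · 50 = 625/3.
Change in consumer surplus = 625/3 - 3721/3 = -1032.

-1032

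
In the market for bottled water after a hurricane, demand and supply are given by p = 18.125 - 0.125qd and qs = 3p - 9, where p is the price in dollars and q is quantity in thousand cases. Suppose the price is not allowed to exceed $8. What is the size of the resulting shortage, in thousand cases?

66

Rearranging demand gives qd = 145 - 8p. Without the control the market clears where 145 - 8p = 3p - 9, i.e. p* = 14 and q* = 33.
Since 8 < 14, the ceiling is binding.
At p = 8: qd = 145 - 8·8 = 81 and qs = 3·8 - 9 = 15.
Shortage = qd - qs = 81 - 15 = 66.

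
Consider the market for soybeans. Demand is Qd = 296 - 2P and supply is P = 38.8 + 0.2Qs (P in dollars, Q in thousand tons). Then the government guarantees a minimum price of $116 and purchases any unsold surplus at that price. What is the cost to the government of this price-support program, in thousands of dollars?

Rearranging supply gives Qs = 5P - 194. In a free market, 296 - 2P = 5P - 194 gives the equilibrium P* = 70, Q* = 156.
Because the floor (116) lies above the market-clearing price, it is binding.
At P = 116: Qd = 296 - 2·116 = 64 and Qs = 5·116 - 194 = 386.
Surplus = Qs - Qd = 322.
Government expenditure = surplus × support price = 322 × 116 = 37352.

37352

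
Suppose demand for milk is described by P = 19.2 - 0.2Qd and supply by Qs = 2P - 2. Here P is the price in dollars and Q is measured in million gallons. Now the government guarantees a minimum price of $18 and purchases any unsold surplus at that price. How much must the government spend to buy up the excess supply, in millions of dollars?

Rearranging demand gives Qd = 96 - 5P. Setting quantity demanded equal to quantity supplied, 96 - 5P = 2P - 2, gives P* = 14 and Q* = 26.
Since 18 > 14, the floor is binding.
At P = 18: Qd = 96 - 5·18 = 6 and Qs = 2·18 - 2 = 34.
Surplus = Qs - Qd = 28.
Government expenditure = surplus × support price = 28 × 18 = 504.

504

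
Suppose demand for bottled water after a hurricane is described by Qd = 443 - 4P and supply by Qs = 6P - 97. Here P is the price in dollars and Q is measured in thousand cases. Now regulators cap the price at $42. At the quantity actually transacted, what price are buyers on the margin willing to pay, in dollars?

In a free market, 443 - 4P = 6P - 97 gives the equilibrium P* = 54, Q* = 227.
Because the ceiling (42) lies below the market-clearing price, it is binding.
At P = 42: Qd = 443 - 4·42 = 275 and Qs = 6·42 - 97 = 155.
Only 155 units reach the market. On the demand curve, the marginal buyer's willingness to pay at Q = 155 is (443 - 155)/4 = 72.

72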